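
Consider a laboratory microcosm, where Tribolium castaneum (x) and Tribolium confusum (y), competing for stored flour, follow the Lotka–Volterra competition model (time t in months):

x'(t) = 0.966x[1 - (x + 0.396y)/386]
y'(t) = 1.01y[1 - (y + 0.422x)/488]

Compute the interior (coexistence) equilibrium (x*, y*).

x* ≈ 231, y* ≈ 390

Setting both brackets to zero gives the nullclines x + 0.396y = 386 and 0.422x + y = 488.
Substituting y = 488 - 0.422x into the first: x(1 - 0.396·0.422) = 386 - 0.396·488.
So x* = 193/0.833 = 231, and then y* = 488 - 0.422·231 = 390.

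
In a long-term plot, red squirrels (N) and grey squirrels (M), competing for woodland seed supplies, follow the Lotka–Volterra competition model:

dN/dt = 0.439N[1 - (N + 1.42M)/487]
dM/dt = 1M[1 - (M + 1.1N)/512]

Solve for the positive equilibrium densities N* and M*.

N* ≈ 427, M* ≈ 42.2

Setting both brackets to zero gives the nullclines N + 1.42M = 487 and 1.1N + M = 512.
Substituting M = 512 - 1.1N into the first: N(1 - 1.42·1.1) = 487 - 1.42·512.
So N* = -240/-0.562 = 427, and then M* = 512 - 1.1·427 = 42.2.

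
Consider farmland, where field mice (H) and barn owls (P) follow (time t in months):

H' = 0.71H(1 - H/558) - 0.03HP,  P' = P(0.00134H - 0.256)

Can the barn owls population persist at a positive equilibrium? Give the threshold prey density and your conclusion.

The predator equation gives dP/dt > 0 only when H > 0.256/0.00134 = 191.
Without the predator, H → K = 558. Since 558 > 191, the predator can invade and persist.

Threshold H = 191; K > 191, so yes, the predator persists.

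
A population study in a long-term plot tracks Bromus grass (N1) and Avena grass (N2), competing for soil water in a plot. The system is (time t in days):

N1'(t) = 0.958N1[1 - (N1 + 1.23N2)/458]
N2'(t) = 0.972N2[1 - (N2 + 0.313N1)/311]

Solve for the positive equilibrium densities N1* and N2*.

Setting both brackets to zero gives the nullclines N1 + 1.23N2 = 458 and 0.313N1 + N2 = 311.
Substituting N2 = 311 - 0.313N1 into the first: N1(1 - 1.23·0.313) = 458 - 1.23·311.
So N1* = 75.5/0.615 = 123, and then N2* = 311 - 0.313·123 = 273.

N1* ≈ 123, N2* ≈ 273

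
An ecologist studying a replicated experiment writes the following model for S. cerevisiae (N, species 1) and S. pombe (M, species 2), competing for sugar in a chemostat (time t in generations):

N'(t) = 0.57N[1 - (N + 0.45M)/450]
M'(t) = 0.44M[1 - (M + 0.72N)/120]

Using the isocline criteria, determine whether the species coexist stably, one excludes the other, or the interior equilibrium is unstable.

species 1 excludes species 2

Compare the nullcline intercepts: K1/α12 = 450/0.45 = 1000 > K2 = 120; K2/α21 = 120/0.72 = 167 < K1 = 450.
Since the inequalities point opposite ways, species 1 can invade but species 2 cannot.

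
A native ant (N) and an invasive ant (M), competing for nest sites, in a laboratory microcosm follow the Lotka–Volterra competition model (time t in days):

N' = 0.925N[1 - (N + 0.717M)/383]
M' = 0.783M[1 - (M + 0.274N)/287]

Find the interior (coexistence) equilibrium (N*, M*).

Setting both brackets to zero gives the nullclines N + 0.717M = 383 and 0.274N + M = 287.
Substituting M = 287 - 0.274N into the first: N(1 - 0.717·0.274) = 383 - 0.717·287.
So N* = 177/0.804 = 221, and then M* = 287 - 0.274·221 = 227.

N* ≈ 221, M* ≈ 227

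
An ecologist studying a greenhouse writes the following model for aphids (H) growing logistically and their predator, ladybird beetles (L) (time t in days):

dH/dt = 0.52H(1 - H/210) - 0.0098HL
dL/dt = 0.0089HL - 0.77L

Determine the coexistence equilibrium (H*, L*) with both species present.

From dL/dt = 0 with L > 0: 0.0089H* = 0.77, so H* = 86.5.
Substitute into dH/dt = 0: 0.52(1 - 86.5/210) = 0.0098L*.
The bracket is 0.588, giving L* = 0.306/0.0098 = 31.2.

H* ≈ 86.5, L* ≈ 31.2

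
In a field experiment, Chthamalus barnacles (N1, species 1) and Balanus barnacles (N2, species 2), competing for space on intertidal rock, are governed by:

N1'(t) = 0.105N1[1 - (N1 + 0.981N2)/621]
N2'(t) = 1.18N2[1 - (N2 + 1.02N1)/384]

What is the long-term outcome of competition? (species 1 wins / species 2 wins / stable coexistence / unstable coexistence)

Compare the nullcline intercepts: K1/α12 = 621/0.981 = 633 > K2 = 384; K2/α21 = 384/1.02 = 376 < K1 = 621.
Since the inequalities point opposite ways, species 1 can invade but species 2 cannot.

species 1 excludes species 2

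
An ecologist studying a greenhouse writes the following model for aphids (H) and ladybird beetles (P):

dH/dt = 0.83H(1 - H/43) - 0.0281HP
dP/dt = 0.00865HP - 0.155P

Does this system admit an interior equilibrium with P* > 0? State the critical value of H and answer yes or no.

The predator equation gives dP/dt > 0 only when H > 0.155/0.00865 = 17.9.
Without the predator, H → K = 43. Since 43 > 17.9, the predator can invade and persist.

Threshold H = 17.9; K > 17.9, so yes, the predator persists.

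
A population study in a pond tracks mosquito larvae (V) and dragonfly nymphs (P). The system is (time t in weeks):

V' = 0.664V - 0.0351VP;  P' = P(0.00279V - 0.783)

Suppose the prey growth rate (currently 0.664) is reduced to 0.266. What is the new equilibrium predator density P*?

P* ≈ 7.58

At the interior fixed point, setting dV/dt = 0 with V > 0 fixes P* = (prey growth rate)/(VP coefficient) — independent of the other coefficients.
With the change, P* = 0.266/0.0351 = 7.58; it falls from 18.9.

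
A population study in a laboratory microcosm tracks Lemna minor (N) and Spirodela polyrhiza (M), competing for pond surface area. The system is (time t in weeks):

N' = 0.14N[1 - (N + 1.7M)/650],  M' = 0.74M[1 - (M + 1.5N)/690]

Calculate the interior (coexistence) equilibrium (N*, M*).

Setting both brackets to zero gives the nullclines N + 1.7M = 650 and 1.5N + M = 690.
Substituting M = 690 - 1.5N into the first: N(1 - 1.7·1.5) = 650 - 1.7·690.
So N* = -523/-1.55 = 337, and then M* = 690 - 1.5·337 = 184.

N* ≈ 337, M* ≈ 184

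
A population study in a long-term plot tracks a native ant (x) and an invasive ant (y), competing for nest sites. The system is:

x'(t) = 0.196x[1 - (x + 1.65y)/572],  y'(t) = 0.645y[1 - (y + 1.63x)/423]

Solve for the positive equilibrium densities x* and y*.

Setting both brackets to zero gives the nullclines x + 1.65y = 572 and 1.63x + y = 423.
Substituting y = 423 - 1.63x into the first: x(1 - 1.65·1.63) = 572 - 1.65·423.
So x* = -126/-1.69 = 74.5, and then y* = 423 - 1.63·74.5 = 301.

x* ≈ 74.5, y* ≈ 301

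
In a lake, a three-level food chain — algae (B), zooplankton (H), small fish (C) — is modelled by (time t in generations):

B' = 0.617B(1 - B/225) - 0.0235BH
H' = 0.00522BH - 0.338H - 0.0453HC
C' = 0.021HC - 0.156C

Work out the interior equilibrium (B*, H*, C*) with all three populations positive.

B* ≈ 161, H* ≈ 7.43, C* ≈ 11.1

From dC/dt = 0: 0.021H* = 0.156, so H* = 7.43.
From dB/dt = 0: 0.617(1 - B*/225) = 0.0235·7.43, giving B* = 225·(1 - 0.283) = 161.
From dH/dt = 0: 0.00522·161 - 0.338 = 0.0453C*, so C* = 0.504/0.0453 = 11.1.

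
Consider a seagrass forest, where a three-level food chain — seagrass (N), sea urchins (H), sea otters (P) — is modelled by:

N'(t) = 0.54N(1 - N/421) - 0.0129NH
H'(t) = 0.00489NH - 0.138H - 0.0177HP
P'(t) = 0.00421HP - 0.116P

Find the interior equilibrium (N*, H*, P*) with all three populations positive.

N* ≈ 144, H* ≈ 27.6, P* ≈ 32

From dP/dt = 0: 0.00421H* = 0.116, so H* = 27.6.
From dN/dt = 0: 0.54(1 - N*/421) = 0.0129·27.6, giving N* = 421·(1 - 0.658) = 144.
From dH/dt = 0: 0.00489·144 - 0.138 = 0.0177P*, so P* = 0.566/0.0177 = 32.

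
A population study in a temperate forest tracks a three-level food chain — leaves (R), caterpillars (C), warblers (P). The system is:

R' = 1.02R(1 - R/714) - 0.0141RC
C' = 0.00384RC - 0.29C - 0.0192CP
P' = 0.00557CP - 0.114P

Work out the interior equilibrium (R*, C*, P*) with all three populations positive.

From dP/dt = 0: 0.00557C* = 0.114, so C* = 20.5.
From dR/dt = 0: 1.02(1 - R*/714) = 0.0141·20.5, giving R* = 714·(1 - 0.283) = 512.
From dC/dt = 0: 0.00384·512 - 0.29 = 0.0192P*, so P* = 1.68/0.0192 = 87.3.

R* ≈ 512, C* ≈ 20.5, P* ≈ 87.3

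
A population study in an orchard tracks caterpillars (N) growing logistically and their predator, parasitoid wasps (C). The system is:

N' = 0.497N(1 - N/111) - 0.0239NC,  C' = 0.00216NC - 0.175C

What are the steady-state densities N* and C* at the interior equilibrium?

From dC/dt = 0 with C > 0: 0.00216N* = 0.175, so N* = 81.
Substitute into dN/dt = 0: 0.497(1 - 81/111) = 0.0239C*.
The bracket is 0.27, giving C* = 0.134/0.0239 = 5.62.

N* ≈ 81, C* ≈ 5.62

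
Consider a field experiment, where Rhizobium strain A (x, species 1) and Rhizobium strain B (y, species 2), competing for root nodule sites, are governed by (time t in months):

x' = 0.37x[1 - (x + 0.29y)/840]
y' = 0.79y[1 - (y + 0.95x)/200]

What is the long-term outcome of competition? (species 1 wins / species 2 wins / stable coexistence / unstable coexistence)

Compare the nullcline intercepts: K1/α12 = 840/0.29 = 2900 > K2 = 200; K2/α21 = 200/0.95 = 211 < K1 = 840.
Since the inequalities point opposite ways, species 1 can invade but species 2 cannot.

species 1 excludes species 2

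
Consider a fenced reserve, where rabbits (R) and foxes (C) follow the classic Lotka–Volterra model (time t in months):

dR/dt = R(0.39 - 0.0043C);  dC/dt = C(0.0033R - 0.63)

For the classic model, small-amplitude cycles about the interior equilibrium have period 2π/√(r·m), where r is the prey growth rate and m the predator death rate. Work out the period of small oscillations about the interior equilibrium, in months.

T ≈ 12.7 months

Here r = 0.39 and m = 0.63, so r·m = 0.246.
ω = √0.246 = 0.496 per month, hence T = 2π/ω ≈ 12.7 months.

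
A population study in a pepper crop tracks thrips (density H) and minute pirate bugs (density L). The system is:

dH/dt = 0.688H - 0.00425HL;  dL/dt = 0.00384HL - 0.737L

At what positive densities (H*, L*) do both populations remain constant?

H* ≈ 192, L* ≈ 162

Set dL/dt = 0 with L > 0: 0.00384H - 0.737 = 0, so H* = 0.737/0.00384 = 192.
Set dH/dt = 0 with H > 0: 0.688 - 0.00425L = 0, so L* = 0.688/0.00425 = 162.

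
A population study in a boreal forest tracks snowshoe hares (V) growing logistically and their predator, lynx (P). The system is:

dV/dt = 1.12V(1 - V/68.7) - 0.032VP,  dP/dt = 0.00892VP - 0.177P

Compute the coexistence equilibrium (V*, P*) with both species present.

V* ≈ 19.8, P* ≈ 24.9

From dP/dt = 0 with P > 0: 0.00892V* = 0.177, so V* = 19.8.
Substitute into dV/dt = 0: 1.12(1 - 19.8/68.7) = 0.032P*.
The bracket is 0.711, giving P* = 0.797/0.032 = 24.9.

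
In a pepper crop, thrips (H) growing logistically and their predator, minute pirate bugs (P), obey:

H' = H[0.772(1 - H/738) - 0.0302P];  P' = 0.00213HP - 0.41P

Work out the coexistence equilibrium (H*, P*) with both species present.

H* ≈ 192, P* ≈ 18.9

From dP/dt = 0 with P > 0: 0.00213H* = 0.41, so H* = 192.
Substitute into dH/dt = 0: 0.772(1 - 192/738) = 0.0302P*.
The bracket is 0.739, giving P* = 0.571/0.0302 = 18.9.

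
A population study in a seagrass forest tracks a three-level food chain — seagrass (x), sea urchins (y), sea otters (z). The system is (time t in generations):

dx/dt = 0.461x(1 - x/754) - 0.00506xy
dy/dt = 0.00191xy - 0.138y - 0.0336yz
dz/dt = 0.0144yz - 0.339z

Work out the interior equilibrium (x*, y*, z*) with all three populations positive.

x* ≈ 559, y* ≈ 23.5, z* ≈ 27.7

From dz/dt = 0: 0.0144y* = 0.339, so y* = 23.5.
From dx/dt = 0: 0.461(1 - x*/754) = 0.00506·23.5, giving x* = 754·(1 - 0.258) = 559.
From dy/dt = 0: 0.00191·559 - 0.138 = 0.0336z*, so z* = 0.93/0.0336 = 27.7.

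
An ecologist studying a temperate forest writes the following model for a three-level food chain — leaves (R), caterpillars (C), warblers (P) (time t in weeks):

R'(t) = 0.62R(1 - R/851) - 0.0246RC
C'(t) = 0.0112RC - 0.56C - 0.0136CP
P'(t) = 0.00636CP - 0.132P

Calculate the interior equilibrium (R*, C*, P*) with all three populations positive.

R* ≈ 150, C* ≈ 20.8, P* ≈ 82.5

From dP/dt = 0: 0.00636C* = 0.132, so C* = 20.8.
From dR/dt = 0: 0.62(1 - R*/851) = 0.0246·20.8, giving R* = 851·(1 - 0.823) = 150.
From dC/dt = 0: 0.0112·150 - 0.56 = 0.0136P*, so P* = 1.12/0.0136 = 82.5.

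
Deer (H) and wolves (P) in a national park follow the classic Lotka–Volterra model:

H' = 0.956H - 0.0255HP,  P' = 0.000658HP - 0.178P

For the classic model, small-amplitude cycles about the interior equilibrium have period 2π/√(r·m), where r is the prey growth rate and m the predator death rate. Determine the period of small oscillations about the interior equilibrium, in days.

Here r = 0.956 and m = 0.178, so r·m = 0.17.
ω = √0.17 = 0.413 per day, hence T = 2π/ω ≈ 15.2 days.

T ≈ 15.2 days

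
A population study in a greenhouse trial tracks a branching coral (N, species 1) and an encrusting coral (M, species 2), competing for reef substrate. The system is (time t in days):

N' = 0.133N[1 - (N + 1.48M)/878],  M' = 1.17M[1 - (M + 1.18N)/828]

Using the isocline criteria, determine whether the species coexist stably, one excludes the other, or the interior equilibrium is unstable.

Compare the nullcline intercepts: K1/α12 = 878/1.48 = 593 < K2 = 828; K2/α21 = 828/1.18 = 702 < K1 = 878.
Since both are reversed, neither can invade when rare; the interior point is a saddle.

unstable coexistence (outcome depends on initial conditions)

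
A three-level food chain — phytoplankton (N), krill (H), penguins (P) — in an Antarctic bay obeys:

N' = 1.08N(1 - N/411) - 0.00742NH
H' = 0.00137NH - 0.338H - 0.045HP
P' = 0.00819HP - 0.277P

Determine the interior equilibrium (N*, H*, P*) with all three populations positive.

From dP/dt = 0: 0.00819H* = 0.277, so H* = 33.8.
From dN/dt = 0: 1.08(1 - N*/411) = 0.00742·33.8, giving N* = 411·(1 - 0.232) = 315.
From dH/dt = 0: 0.00137·315 - 0.338 = 0.045P*, so P* = 0.0942/0.045 = 2.09.

N* ≈ 315, H* ≈ 33.8, P* ≈ 2.09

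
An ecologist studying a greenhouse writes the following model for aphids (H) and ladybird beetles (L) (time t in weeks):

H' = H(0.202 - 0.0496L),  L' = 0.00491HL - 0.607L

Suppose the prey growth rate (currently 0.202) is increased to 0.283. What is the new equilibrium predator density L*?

At the interior fixed point, setting dH/dt = 0 with H > 0 fixes L* = (prey growth rate)/(HL coefficient) — independent of the other coefficients.
With the change, L* = 0.283/0.0496 = 5.71; it rises from 4.07.

L* ≈ 5.71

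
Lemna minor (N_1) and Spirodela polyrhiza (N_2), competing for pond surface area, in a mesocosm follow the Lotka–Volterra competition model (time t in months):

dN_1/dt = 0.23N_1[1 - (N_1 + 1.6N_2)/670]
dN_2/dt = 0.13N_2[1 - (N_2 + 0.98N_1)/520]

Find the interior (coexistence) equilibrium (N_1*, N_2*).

Setting both brackets to zero gives the nullclines N_1 + 1.6N_2 = 670 and 0.98N_1 + N_2 = 520.
Substituting N_2 = 520 - 0.98N_1 into the first: N_1(1 - 1.6·0.98) = 670 - 1.6·520.
So N_1* = -162/-0.568 = 285, and then N_2* = 520 - 0.98·285 = 240.

N_1* ≈ 285, N_2* ≈ 240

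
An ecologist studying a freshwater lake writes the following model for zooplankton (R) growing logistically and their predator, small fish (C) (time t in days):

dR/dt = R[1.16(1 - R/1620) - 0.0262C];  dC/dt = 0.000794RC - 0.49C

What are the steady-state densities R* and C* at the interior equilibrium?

R* ≈ 617, C* ≈ 27.4

From dC/dt = 0 with C > 0: 0.000794R* = 0.49, so R* = 617.
Substitute into dR/dt = 0: 1.16(1 - 617/1620) = 0.0262C*.
The bracket is 0.619, giving C* = 0.718/0.0262 = 27.4.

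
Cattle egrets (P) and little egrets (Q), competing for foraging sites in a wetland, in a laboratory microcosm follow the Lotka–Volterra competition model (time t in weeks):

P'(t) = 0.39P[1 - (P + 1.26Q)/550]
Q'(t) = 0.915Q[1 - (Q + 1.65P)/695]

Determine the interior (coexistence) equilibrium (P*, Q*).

P* ≈ 302, Q* ≈ 197

Setting both brackets to zero gives the nullclines P + 1.26Q = 550 and 1.65P + Q = 695.
Substituting Q = 695 - 1.65P into the first: P(1 - 1.26·1.65) = 550 - 1.26·695.
So P* = -326/-1.08 = 302, and then Q* = 695 - 1.65·302 = 197.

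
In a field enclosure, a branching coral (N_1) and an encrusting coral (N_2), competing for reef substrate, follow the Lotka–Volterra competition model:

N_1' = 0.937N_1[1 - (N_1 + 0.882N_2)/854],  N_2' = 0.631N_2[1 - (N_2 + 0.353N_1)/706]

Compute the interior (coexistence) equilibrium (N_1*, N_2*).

N_1* ≈ 336, N_2* ≈ 587

Setting both brackets to zero gives the nullclines N_1 + 0.882N_2 = 854 and 0.353N_1 + N_2 = 706.
Substituting N_2 = 706 - 0.353N_1 into the first: N_1(1 - 0.882·0.353) = 854 - 0.882·706.
So N_1* = 231/0.689 = 336, and then N_2* = 706 - 0.353·336 = 587.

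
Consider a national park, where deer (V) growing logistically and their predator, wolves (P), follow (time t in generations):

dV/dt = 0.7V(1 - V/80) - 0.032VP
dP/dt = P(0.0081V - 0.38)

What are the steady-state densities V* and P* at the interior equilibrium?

V* ≈ 46.9, P* ≈ 9.05

From dP/dt = 0 with P > 0: 0.0081V* = 0.38, so V* = 46.9.
Substitute into dV/dt = 0: 0.7(1 - 46.9/80) = 0.032P*.
The bracket is 0.414, giving P* = 0.29/0.032 = 9.05.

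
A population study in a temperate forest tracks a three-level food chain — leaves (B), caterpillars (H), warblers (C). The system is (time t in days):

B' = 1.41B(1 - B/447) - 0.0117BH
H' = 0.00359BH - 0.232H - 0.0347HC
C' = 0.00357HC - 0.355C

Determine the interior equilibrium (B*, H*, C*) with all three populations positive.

From dC/dt = 0: 0.00357H* = 0.355, so H* = 99.4.
From dB/dt = 0: 1.41(1 - B*/447) = 0.0117·99.4, giving B* = 447·(1 - 0.825) = 78.2.
From dH/dt = 0: 0.00359·78.2 - 0.232 = 0.0347C*, so C* = 0.0486/0.0347 = 1.4.

B* ≈ 78.2, H* ≈ 99.4, C* ≈ 1.4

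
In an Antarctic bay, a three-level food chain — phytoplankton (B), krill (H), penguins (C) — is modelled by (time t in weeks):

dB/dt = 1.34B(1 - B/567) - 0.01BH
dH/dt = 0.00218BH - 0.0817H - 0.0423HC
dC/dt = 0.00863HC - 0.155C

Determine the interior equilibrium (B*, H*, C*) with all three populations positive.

From dC/dt = 0: 0.00863H* = 0.155, so H* = 18.
From dB/dt = 0: 1.34(1 - B*/567) = 0.01·18, giving B* = 567·(1 - 0.134) = 491.
From dH/dt = 0: 0.00218·491 - 0.0817 = 0.0423C*, so C* = 0.989/0.0423 = 23.4.

B* ≈ 491, H* ≈ 18, C* ≈ 23.4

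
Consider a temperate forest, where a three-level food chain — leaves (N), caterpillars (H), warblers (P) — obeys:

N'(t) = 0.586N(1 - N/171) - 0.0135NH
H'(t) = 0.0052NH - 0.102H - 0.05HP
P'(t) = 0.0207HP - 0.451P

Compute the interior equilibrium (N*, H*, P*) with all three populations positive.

N* ≈ 85.2, H* ≈ 21.8, P* ≈ 6.82

From dP/dt = 0: 0.0207H* = 0.451, so H* = 21.8.
From dN/dt = 0: 0.586(1 - N*/171) = 0.0135·21.8, giving N* = 171·(1 - 0.502) = 85.2.
From dH/dt = 0: 0.0052·85.2 - 0.102 = 0.05P*, so P* = 0.341/0.05 = 6.82.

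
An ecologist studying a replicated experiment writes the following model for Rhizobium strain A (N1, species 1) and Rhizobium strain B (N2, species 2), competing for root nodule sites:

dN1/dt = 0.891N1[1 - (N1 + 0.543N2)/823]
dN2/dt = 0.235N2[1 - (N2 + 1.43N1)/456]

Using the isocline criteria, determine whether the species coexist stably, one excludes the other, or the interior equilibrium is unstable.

species 1 excludes species 2

Compare the nullcline intercepts: K1/α12 = 823/0.543 = 1520 > K2 = 456; K2/α21 = 456/1.43 = 319 < K1 = 823.
Since the inequalities point opposite ways, species 1 can invade but species 2 cannot.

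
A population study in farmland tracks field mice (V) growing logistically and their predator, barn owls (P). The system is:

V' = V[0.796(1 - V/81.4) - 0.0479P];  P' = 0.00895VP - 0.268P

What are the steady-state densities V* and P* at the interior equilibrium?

From dP/dt = 0 with P > 0: 0.00895V* = 0.268, so V* = 29.9.
Substitute into dV/dt = 0: 0.796(1 - 29.9/81.4) = 0.0479P*.
The bracket is 0.632, giving P* = 0.503/0.0479 = 10.5.

V* ≈ 29.9, P* ≈ 10.5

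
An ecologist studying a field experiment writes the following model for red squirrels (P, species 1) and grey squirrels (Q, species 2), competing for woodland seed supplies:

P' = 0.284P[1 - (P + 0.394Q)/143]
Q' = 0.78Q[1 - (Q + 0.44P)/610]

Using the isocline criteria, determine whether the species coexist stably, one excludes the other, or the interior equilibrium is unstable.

Compare the nullcline intercepts: K1/α12 = 143/0.394 = 363 < K2 = 610; K2/α21 = 610/0.44 = 1390 > K1 = 143.
Since the inequalities point opposite ways, species 2 can invade but species 1 cannot.

species 2 excludes species 1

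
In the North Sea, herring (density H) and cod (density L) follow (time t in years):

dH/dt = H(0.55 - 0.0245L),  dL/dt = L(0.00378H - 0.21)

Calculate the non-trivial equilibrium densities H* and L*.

Set dL/dt = 0 with L > 0: 0.00378H - 0.21 = 0, so H* = 0.21/0.00378 = 55.6.
Set dH/dt = 0 with H > 0: 0.55 - 0.0245L = 0, so L* = 0.55/0.0245 = 22.4.

H* ≈ 55.6, L* ≈ 22.4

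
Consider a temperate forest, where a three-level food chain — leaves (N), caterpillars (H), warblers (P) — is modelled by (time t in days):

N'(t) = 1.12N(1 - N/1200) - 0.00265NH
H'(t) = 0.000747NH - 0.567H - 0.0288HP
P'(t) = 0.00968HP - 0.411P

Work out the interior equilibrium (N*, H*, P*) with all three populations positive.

N* ≈ 1080, H* ≈ 42.5, P* ≈ 8.31

From dP/dt = 0: 0.00968H* = 0.411, so H* = 42.5.
From dN/dt = 0: 1.12(1 - N*/1200) = 0.00265·42.5, giving N* = 1200·(1 - 0.1) = 1080.
From dH/dt = 0: 0.000747·1080 - 0.567 = 0.0288P*, so P* = 0.239/0.0288 = 8.31.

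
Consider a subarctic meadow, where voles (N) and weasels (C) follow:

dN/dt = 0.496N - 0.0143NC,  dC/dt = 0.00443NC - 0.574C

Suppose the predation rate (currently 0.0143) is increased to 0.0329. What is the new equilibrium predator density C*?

At the interior fixed point, setting dN/dt = 0 with N > 0 fixes C* = (prey growth rate)/(NC coefficient) — independent of the other coefficients.
With the change, C* = 0.496/0.0329 = 15.1; it falls from 34.7.

C* ≈ 15.1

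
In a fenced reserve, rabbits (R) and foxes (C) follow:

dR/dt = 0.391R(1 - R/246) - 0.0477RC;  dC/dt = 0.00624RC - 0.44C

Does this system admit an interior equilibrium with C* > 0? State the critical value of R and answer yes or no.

The predator equation gives dC/dt > 0 only when R > 0.44/0.00624 = 70.5.
Without the predator, R → K = 246. Since 246 > 70.5, the predator can invade and persist.

Threshold R = 70.5; K > 70.5, so yes, the predator persists.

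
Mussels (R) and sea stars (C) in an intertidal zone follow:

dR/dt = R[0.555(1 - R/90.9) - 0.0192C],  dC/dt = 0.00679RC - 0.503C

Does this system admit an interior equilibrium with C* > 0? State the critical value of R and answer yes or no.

The predator equation gives dC/dt > 0 only when R > 0.503/0.00679 = 74.1.
Without the predator, R → K = 90.9. Since 90.9 > 74.1, the predator can invade and persist.

Threshold R = 74.1; K > 74.1, so yes, the predator persists.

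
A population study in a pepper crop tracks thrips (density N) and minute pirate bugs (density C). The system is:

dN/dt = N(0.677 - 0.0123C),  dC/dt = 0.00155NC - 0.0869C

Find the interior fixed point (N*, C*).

Set dC/dt = 0 with C > 0: 0.00155N - 0.0869 = 0, so N* = 0.0869/0.00155 = 56.1.
Set dN/dt = 0 with N > 0: 0.677 - 0.0123C = 0, so C* = 0.677/0.0123 = 55.

N* ≈ 56.1, C* ≈ 55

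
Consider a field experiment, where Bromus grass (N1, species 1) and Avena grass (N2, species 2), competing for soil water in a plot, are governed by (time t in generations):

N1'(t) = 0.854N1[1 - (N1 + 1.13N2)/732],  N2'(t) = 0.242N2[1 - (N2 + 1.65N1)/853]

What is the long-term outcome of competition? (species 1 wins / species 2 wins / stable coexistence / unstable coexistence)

unstable coexistence (outcome depends on initial conditions)

Compare the nullcline intercepts: K1/α12 = 732/1.13 = 648 < K2 = 853; K2/α21 = 853/1.65 = 517 < K1 = 732.
Since both are reversed, neither can invade when rare; the interior point is a saddle.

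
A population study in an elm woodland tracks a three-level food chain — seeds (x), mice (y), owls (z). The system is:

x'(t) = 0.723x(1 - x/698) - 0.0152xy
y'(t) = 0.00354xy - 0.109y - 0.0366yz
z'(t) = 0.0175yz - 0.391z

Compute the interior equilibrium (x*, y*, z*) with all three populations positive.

From dz/dt = 0: 0.0175y* = 0.391, so y* = 22.3.
From dx/dt = 0: 0.723(1 - x*/698) = 0.0152·22.3, giving x* = 698·(1 - 0.47) = 370.
From dy/dt = 0: 0.00354·370 - 0.109 = 0.0366z*, so z* = 1.2/0.0366 = 32.8.

x* ≈ 370, y* ≈ 22.3, z* ≈ 32.8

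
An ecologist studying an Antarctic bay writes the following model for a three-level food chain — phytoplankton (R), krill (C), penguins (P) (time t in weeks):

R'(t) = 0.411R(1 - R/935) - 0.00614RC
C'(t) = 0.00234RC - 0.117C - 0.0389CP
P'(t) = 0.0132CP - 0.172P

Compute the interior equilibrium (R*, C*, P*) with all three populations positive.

From dP/dt = 0: 0.0132C* = 0.172, so C* = 13.
From dR/dt = 0: 0.411(1 - R*/935) = 0.00614·13, giving R* = 935·(1 - 0.195) = 753.
From dC/dt = 0: 0.00234·753 - 0.117 = 0.0389P*, so P* = 1.64/0.0389 = 42.3.

R* ≈ 753, C* ≈ 13, P* ≈ 42.3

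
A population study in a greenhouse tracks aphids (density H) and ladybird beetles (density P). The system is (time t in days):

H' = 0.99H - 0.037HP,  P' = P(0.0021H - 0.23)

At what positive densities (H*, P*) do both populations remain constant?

Set dP/dt = 0 with P > 0: 0.0021H - 0.23 = 0, so H* = 0.23/0.0021 = 110.
Set dH/dt = 0 with H > 0: 0.99 - 0.037P = 0, so P* = 0.99/0.037 = 26.8.

H* ≈ 110, P* ≈ 26.8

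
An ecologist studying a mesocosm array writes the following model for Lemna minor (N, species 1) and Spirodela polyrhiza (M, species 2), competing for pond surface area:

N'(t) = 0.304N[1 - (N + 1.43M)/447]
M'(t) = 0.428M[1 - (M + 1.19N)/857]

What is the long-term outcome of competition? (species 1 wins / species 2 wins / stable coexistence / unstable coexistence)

species 2 excludes species 1

Compare the nullcline intercepts: K1/α12 = 447/1.43 = 313 < K2 = 857; K2/α21 = 857/1.19 = 720 > K1 = 447.
Since the inequalities point opposite ways, species 2 can invade but species 1 cannot.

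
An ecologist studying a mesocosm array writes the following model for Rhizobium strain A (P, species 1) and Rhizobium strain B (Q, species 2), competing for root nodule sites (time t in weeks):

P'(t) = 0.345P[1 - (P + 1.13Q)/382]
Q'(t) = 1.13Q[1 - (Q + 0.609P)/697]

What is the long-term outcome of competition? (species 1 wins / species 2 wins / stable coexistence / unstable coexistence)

species 2 excludes species 1

Compare the nullcline intercepts: K1/α12 = 382/1.13 = 338 < K2 = 697; K2/α21 = 697/0.609 = 1140 > K1 = 382.
Since the inequalities point opposite ways, species 2 can invade but species 1 cannot.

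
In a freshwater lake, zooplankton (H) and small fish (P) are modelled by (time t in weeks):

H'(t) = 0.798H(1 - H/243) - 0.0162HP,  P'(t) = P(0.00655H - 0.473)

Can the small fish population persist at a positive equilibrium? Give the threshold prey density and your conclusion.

Threshold H = 72.2; K > 72.2, so yes, the predator persists.

The predator equation gives dP/dt > 0 only when H > 0.473/0.00655 = 72.2.
Without the predator, H → K = 243. Since 243 > 72.2, the predator can invade and persist.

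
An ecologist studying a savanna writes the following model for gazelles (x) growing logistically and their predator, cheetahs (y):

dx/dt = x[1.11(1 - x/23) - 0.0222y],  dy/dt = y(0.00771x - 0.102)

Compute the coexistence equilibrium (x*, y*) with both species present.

x* ≈ 13.2, y* ≈ 21.2

From dy/dt = 0 with y > 0: 0.00771x* = 0.102, so x* = 13.2.
Substitute into dx/dt = 0: 1.11(1 - 13.2/23) = 0.0222y*.
The bracket is 0.425, giving y* = 0.472/0.0222 = 21.2.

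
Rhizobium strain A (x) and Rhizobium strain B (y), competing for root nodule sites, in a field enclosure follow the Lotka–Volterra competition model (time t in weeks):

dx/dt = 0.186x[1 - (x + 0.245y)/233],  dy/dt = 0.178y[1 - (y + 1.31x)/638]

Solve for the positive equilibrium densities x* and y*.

x* ≈ 113, y* ≈ 490

Setting both brackets to zero gives the nullclines x + 0.245y = 233 and 1.31x + y = 638.
Substituting y = 638 - 1.31x into the first: x(1 - 0.245·1.31) = 233 - 0.245·638.
So x* = 76.7/0.679 = 113, and then y* = 638 - 1.31·113 = 490.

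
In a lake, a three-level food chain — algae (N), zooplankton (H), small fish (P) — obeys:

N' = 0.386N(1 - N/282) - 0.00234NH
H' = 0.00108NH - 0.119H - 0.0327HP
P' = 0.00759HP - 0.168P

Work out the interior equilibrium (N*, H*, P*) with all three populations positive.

N* ≈ 244, H* ≈ 22.1, P* ≈ 4.42

From dP/dt = 0: 0.00759H* = 0.168, so H* = 22.1.
From dN/dt = 0: 0.386(1 - N*/282) = 0.00234·22.1, giving N* = 282·(1 - 0.134) = 244.
From dH/dt = 0: 0.00108·244 - 0.119 = 0.0327P*, so P* = 0.145/0.0327 = 4.42.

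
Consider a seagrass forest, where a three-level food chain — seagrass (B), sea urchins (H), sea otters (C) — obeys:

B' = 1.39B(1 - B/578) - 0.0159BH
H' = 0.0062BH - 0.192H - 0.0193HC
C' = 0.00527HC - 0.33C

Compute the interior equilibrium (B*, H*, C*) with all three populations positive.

From dC/dt = 0: 0.00527H* = 0.33, so H* = 62.6.
From dB/dt = 0: 1.39(1 - B*/578) = 0.0159·62.6, giving B* = 578·(1 - 0.716) = 164.
From dH/dt = 0: 0.0062·164 - 0.192 = 0.0193C*, so C* = 0.825/0.0193 = 42.7.

B* ≈ 164, H* ≈ 62.6, C* ≈ 42.7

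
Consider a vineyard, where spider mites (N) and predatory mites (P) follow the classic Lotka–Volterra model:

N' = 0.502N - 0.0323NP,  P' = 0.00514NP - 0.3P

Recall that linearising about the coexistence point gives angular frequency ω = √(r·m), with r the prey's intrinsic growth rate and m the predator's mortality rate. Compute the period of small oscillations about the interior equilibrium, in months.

Here r = 0.502 and m = 0.3, so r·m = 0.151.
ω = √0.151 = 0.388 per month, hence T = 2π/ω ≈ 16.2 months.

T ≈ 16.2 months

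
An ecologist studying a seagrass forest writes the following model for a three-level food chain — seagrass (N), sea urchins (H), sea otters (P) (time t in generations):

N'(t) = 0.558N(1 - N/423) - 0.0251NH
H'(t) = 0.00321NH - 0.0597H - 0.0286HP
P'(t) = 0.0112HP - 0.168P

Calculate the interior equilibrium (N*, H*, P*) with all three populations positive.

N* ≈ 138, H* ≈ 15, P* ≈ 13.4

From dP/dt = 0: 0.0112H* = 0.168, so H* = 15.
From dN/dt = 0: 0.558(1 - N*/423) = 0.0251·15, giving N* = 423·(1 - 0.675) = 138.
From dH/dt = 0: 0.00321·138 - 0.0597 = 0.0286P*, so P* = 0.382/0.0286 = 13.4.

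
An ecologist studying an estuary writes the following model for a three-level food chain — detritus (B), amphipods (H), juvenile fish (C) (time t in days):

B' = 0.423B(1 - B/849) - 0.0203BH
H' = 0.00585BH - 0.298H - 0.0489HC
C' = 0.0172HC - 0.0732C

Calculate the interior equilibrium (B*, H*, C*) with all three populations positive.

From dC/dt = 0: 0.0172H* = 0.0732, so H* = 4.26.
From dB/dt = 0: 0.423(1 - B*/849) = 0.0203·4.26, giving B* = 849·(1 - 0.204) = 676.
From dH/dt = 0: 0.00585·676 - 0.298 = 0.0489C*, so C* = 3.65/0.0489 = 74.7.

B* ≈ 676, H* ≈ 4.26, C* ≈ 74.7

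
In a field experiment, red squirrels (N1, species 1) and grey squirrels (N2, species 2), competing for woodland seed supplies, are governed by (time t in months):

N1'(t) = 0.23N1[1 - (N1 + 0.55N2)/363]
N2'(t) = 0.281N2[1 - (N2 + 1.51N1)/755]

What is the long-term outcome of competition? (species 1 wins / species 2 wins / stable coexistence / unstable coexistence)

species 2 excludes species 1

Compare the nullcline intercepts: K1/α12 = 363/0.55 = 660 < K2 = 755; K2/α21 = 755/1.51 = 500 > K1 = 363.
Since the inequalities point opposite ways, species 2 can invade but species 1 cannot.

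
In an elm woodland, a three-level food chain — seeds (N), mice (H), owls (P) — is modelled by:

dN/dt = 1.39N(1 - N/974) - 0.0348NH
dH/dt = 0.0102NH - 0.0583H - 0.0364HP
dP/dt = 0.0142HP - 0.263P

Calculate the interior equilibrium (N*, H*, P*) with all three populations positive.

N* ≈ 522, H* ≈ 18.5, P* ≈ 145

From dP/dt = 0: 0.0142H* = 0.263, so H* = 18.5.
From dN/dt = 0: 1.39(1 - N*/974) = 0.0348·18.5, giving N* = 974·(1 - 0.464) = 522.
From dH/dt = 0: 0.0102·522 - 0.0583 = 0.0364P*, so P* = 5.27/0.0364 = 145.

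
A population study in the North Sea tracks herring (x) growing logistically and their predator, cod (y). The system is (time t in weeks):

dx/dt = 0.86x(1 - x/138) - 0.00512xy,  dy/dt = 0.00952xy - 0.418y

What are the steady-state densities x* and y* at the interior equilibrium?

From dy/dt = 0 with y > 0: 0.00952x* = 0.418, so x* = 43.9.
Substitute into dx/dt = 0: 0.86(1 - 43.9/138) = 0.00512y*.
The bracket is 0.682, giving y* = 0.586/0.00512 = 115.

x* ≈ 43.9, y* ≈ 115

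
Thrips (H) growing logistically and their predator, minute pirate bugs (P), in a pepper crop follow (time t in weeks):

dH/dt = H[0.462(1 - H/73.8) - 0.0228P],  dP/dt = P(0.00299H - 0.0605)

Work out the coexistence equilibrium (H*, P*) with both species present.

From dP/dt = 0 with P > 0: 0.00299H* = 0.0605, so H* = 20.2.
Substitute into dH/dt = 0: 0.462(1 - 20.2/73.8) = 0.0228P*.
The bracket is 0.726, giving P* = 0.335/0.0228 = 14.7.

H* ≈ 20.2, P* ≈ 14.7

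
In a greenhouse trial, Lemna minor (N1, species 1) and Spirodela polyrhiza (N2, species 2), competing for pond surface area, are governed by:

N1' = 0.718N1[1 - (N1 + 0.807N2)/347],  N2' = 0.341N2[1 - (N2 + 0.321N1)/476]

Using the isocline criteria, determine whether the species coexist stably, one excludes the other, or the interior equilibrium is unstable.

Compare the nullcline intercepts: K1/α12 = 347/0.807 = 430 < K2 = 476; K2/α21 = 476/0.321 = 1480 > K1 = 347.
Since the inequalities point opposite ways, species 2 can invade but species 1 cannot.

species 2 excludes species 1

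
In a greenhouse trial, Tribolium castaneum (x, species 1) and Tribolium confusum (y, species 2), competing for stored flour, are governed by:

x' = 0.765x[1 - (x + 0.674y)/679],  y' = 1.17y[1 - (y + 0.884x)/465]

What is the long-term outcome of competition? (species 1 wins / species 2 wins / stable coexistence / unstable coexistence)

species 1 excludes species 2

Compare the nullcline intercepts: K1/α12 = 679/0.674 = 1010 > K2 = 465; K2/α21 = 465/0.884 = 526 < K1 = 679.
Since the inequalities point opposite ways, species 1 can invade but species 2 cannot.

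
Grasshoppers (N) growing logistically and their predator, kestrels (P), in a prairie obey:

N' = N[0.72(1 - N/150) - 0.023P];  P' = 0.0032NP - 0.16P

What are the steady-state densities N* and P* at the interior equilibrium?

From dP/dt = 0 with P > 0: 0.0032N* = 0.16, so N* = 50.
Substitute into dN/dt = 0: 0.72(1 - 50/150) = 0.023P*.
The bracket is 0.667, giving P* = 0.48/0.023 = 20.9.

N* ≈ 50, P* ≈ 20.9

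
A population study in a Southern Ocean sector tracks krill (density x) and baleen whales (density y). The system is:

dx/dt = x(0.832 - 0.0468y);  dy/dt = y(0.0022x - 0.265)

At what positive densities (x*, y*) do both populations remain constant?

Set dy/dt = 0 with y > 0: 0.0022x - 0.265 = 0, so x* = 0.265/0.0022 = 120.
Set dx/dt = 0 with x > 0: 0.832 - 0.0468y = 0, so y* = 0.832/0.0468 = 17.8.

x* ≈ 120, y* ≈ 17.8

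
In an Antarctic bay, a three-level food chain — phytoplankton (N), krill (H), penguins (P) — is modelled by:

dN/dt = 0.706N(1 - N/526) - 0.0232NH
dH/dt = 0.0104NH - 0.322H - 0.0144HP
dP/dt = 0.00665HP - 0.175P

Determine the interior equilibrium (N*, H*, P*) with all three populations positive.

N* ≈ 71.1, H* ≈ 26.3, P* ≈ 29

From dP/dt = 0: 0.00665H* = 0.175, so H* = 26.3.
From dN/dt = 0: 0.706(1 - N*/526) = 0.0232·26.3, giving N* = 526·(1 - 0.865) = 71.1.
From dH/dt = 0: 0.0104·71.1 - 0.322 = 0.0144P*, so P* = 0.418/0.0144 = 29.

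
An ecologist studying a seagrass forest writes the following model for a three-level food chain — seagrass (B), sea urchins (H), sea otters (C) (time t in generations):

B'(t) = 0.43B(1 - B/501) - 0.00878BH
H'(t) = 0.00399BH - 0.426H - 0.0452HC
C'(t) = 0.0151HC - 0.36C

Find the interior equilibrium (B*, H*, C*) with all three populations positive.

From dC/dt = 0: 0.0151H* = 0.36, so H* = 23.8.
From dB/dt = 0: 0.43(1 - B*/501) = 0.00878·23.8, giving B* = 501·(1 - 0.487) = 257.
From dH/dt = 0: 0.00399·257 - 0.426 = 0.0452C*, so C* = 0.6/0.0452 = 13.3.

B* ≈ 257, H* ≈ 23.8, C* ≈ 13.3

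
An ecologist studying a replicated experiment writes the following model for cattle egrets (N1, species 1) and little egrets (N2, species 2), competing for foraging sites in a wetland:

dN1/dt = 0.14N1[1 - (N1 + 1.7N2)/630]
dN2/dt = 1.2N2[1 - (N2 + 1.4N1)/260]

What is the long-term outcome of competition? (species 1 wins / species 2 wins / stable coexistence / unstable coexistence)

Compare the nullcline intercepts: K1/α12 = 630/1.7 = 371 > K2 = 260; K2/α21 = 260/1.4 = 186 < K1 = 630.
Since the inequalities point opposite ways, species 1 can invade but species 2 cannot.

species 1 excludes species 2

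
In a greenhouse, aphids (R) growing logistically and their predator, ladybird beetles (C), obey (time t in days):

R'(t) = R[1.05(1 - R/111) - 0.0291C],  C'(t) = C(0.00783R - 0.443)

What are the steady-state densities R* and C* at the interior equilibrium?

R* ≈ 56.6, C* ≈ 17.7

From dC/dt = 0 with C > 0: 0.00783R* = 0.443, so R* = 56.6.
Substitute into dR/dt = 0: 1.05(1 - 56.6/111) = 0.0291C*.
The bracket is 0.49, giving C* = 0.515/0.0291 = 17.7.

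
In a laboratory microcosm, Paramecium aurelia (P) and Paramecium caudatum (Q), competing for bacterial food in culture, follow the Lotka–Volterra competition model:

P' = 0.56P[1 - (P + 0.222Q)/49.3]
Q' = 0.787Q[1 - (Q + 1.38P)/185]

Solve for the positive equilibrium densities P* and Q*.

P* ≈ 11.9, Q* ≈ 169

Setting both brackets to zero gives the nullclines P + 0.222Q = 49.3 and 1.38P + Q = 185.
Substituting Q = 185 - 1.38P into the first: P(1 - 0.222·1.38) = 49.3 - 0.222·185.
So P* = 8.23/0.694 = 11.9, and then Q* = 185 - 1.38·11.9 = 169.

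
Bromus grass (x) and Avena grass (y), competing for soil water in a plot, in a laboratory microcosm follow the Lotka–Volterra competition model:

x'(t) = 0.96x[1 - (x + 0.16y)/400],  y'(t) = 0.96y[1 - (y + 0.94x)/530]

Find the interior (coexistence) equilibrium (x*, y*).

x* ≈ 371, y* ≈ 181

Setting both brackets to zero gives the nullclines x + 0.16y = 400 and 0.94x + y = 530.
Substituting y = 530 - 0.94x into the first: x(1 - 0.16·0.94) = 400 - 0.16·530.
So x* = 315/0.85 = 371, and then y* = 530 - 0.94·371 = 181.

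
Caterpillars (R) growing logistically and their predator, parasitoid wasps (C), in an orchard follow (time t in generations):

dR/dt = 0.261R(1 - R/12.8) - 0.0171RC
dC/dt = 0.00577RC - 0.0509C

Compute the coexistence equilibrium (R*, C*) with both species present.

From dC/dt = 0 with C > 0: 0.00577R* = 0.0509, so R* = 8.82.
Substitute into dR/dt = 0: 0.261(1 - 8.82/12.8) = 0.0171C*.
The bracket is 0.311, giving C* = 0.0811/0.0171 = 4.74.

R* ≈ 8.82, C* ≈ 4.74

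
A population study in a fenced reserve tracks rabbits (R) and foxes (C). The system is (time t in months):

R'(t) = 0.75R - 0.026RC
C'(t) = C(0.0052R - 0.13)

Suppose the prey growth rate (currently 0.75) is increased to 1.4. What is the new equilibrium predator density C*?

At the interior fixed point, setting dR/dt = 0 with R > 0 fixes C* = (prey growth rate)/(RC coefficient) — independent of the other coefficients.
With the change, C* = 1.4/0.026 = 53.8; it rises from 28.8.

C* ≈ 53.8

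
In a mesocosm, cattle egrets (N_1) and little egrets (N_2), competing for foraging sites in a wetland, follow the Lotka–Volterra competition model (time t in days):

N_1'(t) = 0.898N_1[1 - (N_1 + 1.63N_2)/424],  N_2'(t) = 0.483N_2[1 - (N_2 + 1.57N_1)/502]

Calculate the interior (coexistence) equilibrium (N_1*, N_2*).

N_1* ≈ 253, N_2* ≈ 105

Setting both brackets to zero gives the nullclines N_1 + 1.63N_2 = 424 and 1.57N_1 + N_2 = 502.
Substituting N_2 = 502 - 1.57N_1 into the first: N_1(1 - 1.63·1.57) = 424 - 1.63·502.
So N_1* = -394/-1.56 = 253, and then N_2* = 502 - 1.57·253 = 105.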